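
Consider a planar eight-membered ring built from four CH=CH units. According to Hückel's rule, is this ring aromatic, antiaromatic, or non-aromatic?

Antiaromatic

All ring atoms are sp² and supply a p orbital to the ring (the double-bond atoms are sp², each contributing one p electron); the conjugation is uninterrupted.
π-electron count: 4 × 2 = 8 from the 4 double-bond units.
A 4n π count (8, n = 2) in a planar conjugated ring means antiaromatic.
(The species described is cyclooctatetraene.)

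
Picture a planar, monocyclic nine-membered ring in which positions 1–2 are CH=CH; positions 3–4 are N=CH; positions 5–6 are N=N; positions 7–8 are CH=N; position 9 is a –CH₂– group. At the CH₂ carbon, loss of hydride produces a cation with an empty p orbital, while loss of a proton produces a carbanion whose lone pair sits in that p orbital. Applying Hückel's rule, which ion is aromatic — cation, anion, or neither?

In either ion the ring is fully conjugated: every atom, including the new sp² carbon, supplies a p orbital.
Cation: 4 × 2 + 0 = 8 π electrons → 4(2), antiaromatic.
Anion: 4 × 2 + 2 = 10 π electrons → 4(2)+2, aromatic.

The anion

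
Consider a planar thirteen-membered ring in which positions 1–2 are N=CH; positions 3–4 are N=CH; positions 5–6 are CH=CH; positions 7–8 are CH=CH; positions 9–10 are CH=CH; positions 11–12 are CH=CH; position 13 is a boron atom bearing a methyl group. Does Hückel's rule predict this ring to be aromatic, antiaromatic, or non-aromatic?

The p orbitals form a continuous loop: the double-bond atoms are sp², each contributing one p electron; each =N– nitrogen is pyridine-type (lone pair in the sp² plane, one electron in the p orbital); the boron has an empty p orbital. The ring is fully conjugated.
Adding the contributions, 6 × 2 = 12 from the double-bond units + 0 from the B(methyl) atom = 12.
A 4n π count (12, n = 3) in a planar conjugated ring means antiaromatic.

Antiaromatic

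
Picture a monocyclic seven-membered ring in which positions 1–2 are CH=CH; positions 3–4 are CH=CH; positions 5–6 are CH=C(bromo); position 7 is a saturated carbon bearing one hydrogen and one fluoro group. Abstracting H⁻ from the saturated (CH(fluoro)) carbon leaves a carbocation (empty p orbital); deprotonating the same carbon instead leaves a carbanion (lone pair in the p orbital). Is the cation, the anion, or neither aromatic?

In both ions every ring atom is sp² and contributes a p orbital, so both rings are fully conjugated.
Cation: 3 × 2 + 0 = 6 π electrons → 4(1)+2, aromatic.
Anion: 3 × 2 + 2 = 8 π electrons → 4(2), antiaromatic.

The cation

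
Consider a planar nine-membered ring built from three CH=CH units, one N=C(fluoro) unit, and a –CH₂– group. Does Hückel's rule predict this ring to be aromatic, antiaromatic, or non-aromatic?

Non-aromatic

The CH2 position has four σ bonds — the tetrahedral CH₂ carbon is sp³ and has no p orbital in the ring π system — so the cyclic conjugation is interrupted.
Without a continuous loop of overlapping p orbitals the Hückel electron count never comes into play.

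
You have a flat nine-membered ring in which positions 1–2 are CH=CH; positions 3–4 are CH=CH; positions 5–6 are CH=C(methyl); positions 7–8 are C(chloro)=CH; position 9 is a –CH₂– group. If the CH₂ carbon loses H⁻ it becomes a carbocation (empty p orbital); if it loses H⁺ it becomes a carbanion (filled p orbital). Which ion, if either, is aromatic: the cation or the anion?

In both ions every ring atom is sp² and contributes a p orbital, so both rings are fully conjugated.
Cation: 4 × 2 + 0 = 8 π electrons → 4(2), antiaromatic.
Anion: 4 × 2 + 2 = 10 π electrons → 4(2)+2, aromatic.

The anion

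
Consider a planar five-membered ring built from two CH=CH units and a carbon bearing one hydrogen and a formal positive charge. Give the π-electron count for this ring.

4

Every ring atom contributes a p orbital perpendicular to the ring (each doubly-bonded ring atom is sp² with one p-orbital electron; the carbocation has an empty p orbital), so the π system is cyclic and fully conjugated.
π-electron count: 2 × 2 = 4 from the double-bond units + 0 from the CH(+) atom = 4.
This is the cyclopentadienyl cation.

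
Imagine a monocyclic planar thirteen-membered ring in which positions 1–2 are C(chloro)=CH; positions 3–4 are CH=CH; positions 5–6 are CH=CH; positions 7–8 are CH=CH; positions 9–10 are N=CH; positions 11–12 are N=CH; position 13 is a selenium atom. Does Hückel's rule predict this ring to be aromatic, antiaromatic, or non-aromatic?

Every ring atom contributes a p orbital perpendicular to the ring (each doubly-bonded ring atom is sp² with one p-orbital electron; each sp² =N– keeps its lone pair in-plane and puts one electron into the π system; the selenium donates one lone pair from its p orbital), so the π system is cyclic and fully conjugated.
π-electron count: 6 × 2 = 12 from the double-bond units + 2 from the Se atom = 14.
14 = 4(3) + 2, which satisfies Hückel's 4n+2 rule.

Aromatic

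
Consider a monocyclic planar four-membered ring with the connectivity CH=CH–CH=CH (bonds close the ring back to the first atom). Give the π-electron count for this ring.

4

Check conjugation: each doubly-bonded ring atom is sp² with one p-orbital electron — every position has a p orbital, so the cyclic π system is continuous.
Counting π electrons: 2 × 2 = 4 from the 2 double-bond units.
This is cyclobutadiene.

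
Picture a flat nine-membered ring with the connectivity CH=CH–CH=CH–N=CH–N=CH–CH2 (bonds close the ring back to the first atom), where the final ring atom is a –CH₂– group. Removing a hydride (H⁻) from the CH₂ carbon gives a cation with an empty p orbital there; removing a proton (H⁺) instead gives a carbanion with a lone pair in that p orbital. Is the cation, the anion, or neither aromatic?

In both ions every ring atom is sp² and contributes a p orbital, so both rings are fully conjugated.
Cation: 4 × 2 + 0 = 8 π electrons → 4(2), antiaromatic.
Anion: 4 × 2 + 2 = 10 π electrons → 4(2)+2, aromatic.

The anion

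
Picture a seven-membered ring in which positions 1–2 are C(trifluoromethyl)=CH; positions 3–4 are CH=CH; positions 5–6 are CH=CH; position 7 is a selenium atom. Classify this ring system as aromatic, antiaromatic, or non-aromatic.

Check conjugation: each doubly-bonded ring atom is sp² with one p-orbital electron; the selenium donates one lone pair from its p orbital — every position has a p orbital, so the cyclic π system is continuous.
Adding the contributions, 3 × 2 = 6 from the double-bond units + 2 from the Se atom = 8.
8 = 4(2); a planar, fully conjugated 4n system is antiaromatic.

Antiaromatic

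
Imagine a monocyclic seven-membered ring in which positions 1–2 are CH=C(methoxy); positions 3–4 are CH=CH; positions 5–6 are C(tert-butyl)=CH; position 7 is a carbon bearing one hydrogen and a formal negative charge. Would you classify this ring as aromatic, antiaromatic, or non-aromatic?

All ring atoms are sp² and supply a p orbital to the ring (every atom in a ring double bond is sp² and brings one electron to the p orbital; the carbanion's lone pair occupies the p orbital); the conjugation is uninterrupted.
π-electron count: 3 × 2 = 6 from the double-bond units + 2 from the CH(-) atom = 8.
With 8 = 4·2 π electrons, Hückel's rule classifies the planar ring as antiaromatic.

Antiaromatic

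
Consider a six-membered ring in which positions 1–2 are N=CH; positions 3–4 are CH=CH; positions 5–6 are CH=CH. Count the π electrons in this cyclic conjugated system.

Check conjugation: the double-bond atoms are sp², each contributing one p electron; each sp² =N– keeps its lone pair in-plane and puts one electron into the π system — every position has a p orbital, so the cyclic π system is continuous.
Adding the contributions, 3 × 2 = 6 from the 3 double-bond units.

6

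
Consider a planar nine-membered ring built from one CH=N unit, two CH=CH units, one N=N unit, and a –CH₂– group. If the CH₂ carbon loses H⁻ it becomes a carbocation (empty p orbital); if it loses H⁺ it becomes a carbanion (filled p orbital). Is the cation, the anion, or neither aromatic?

The anion

In either ion the ring is fully conjugated: every atom, including the new sp² carbon, supplies a p orbital.
Cation: 4 × 2 + 0 = 8 π electrons → 4(2), antiaromatic.
Anion: 4 × 2 + 2 = 10 π electrons → 4(2)+2, aromatic.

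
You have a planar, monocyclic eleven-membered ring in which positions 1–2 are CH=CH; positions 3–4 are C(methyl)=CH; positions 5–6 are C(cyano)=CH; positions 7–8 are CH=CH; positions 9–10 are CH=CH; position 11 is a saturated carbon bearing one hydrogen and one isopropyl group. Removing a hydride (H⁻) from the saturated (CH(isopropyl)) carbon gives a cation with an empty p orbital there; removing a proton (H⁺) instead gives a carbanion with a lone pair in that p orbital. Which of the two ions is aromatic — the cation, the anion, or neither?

In both ions every ring atom is sp² and contributes a p orbital, so both rings are fully conjugated.
Cation: 5 × 2 + 0 = 10 π electrons → 4(2)+2, aromatic.
Anion: 5 × 2 + 2 = 12 π electrons → 4(3), antiaromatic.

The cation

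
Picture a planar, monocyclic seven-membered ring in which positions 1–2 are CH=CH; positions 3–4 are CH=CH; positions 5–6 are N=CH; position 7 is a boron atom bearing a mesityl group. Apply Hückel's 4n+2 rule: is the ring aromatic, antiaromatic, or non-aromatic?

Aromatic

All ring atoms are sp² and supply a p orbital to the ring (every atom in a ring double bond is sp² and brings one electron to the p orbital; the doubly-bonded nitrogens are pyridine-type — their lone pairs lie in the ring plane, leaving one electron in the p orbital; the boron has an empty p orbital); the conjugation is uninterrupted.
π-electron count: 3 × 2 = 6 from the double-bond units + 0 from the B(mesityl) atom = 6.
6 = 4(1) + 2, which satisfies Hückel's 4n+2 rule.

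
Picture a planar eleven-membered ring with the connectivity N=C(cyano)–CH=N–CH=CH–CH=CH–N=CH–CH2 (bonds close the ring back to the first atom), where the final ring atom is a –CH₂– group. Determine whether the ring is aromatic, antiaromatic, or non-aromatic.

Because the tetrahedral CH₂ carbon is sp³ and has no p orbital in the ring π system at the CH2 position, the π system cannot extend all the way around the ring.
A ring that is not fully conjugated cannot be aromatic or antiaromatic regardless of its π-electron count.

Non-aromatic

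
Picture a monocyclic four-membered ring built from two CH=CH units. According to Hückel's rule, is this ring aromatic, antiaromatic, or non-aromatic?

Antiaromatic

Check conjugation: every atom in a ring double bond is sp² and brings one electron to the p orbital — every position has a p orbital, so the cyclic π system is continuous.
Tallying contributions gives 2 × 2 = 4 from the 2 double-bond units.
4 = 4(1); a planar, fully conjugated 4n system is antiaromatic.
(This ring is cyclobutadiene.)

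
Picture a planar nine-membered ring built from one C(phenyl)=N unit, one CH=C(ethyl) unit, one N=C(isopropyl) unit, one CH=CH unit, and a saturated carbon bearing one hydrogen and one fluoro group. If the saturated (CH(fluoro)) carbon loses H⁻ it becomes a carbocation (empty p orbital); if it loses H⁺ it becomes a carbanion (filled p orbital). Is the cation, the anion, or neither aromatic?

The anion

Both ions have a continuous loop of p orbitals — each ring atom is sp².
Cation: 4 × 2 + 0 = 8 π electrons → 4(2), antiaromatic.
Anion: 4 × 2 + 2 = 10 π electrons → 4(2)+2, aromatic.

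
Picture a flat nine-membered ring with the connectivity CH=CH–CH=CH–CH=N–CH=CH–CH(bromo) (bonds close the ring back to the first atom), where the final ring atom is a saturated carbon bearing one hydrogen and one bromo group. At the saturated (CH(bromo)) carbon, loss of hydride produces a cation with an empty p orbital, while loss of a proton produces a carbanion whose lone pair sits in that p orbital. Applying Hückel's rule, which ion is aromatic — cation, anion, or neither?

Once that carbon is sp², every ring atom has a p orbital and both ions are fully conjugated.
Cation: 4 × 2 + 0 = 8 π electrons → 4(2), antiaromatic.
Anion: 4 × 2 + 2 = 10 π electrons → 4(2)+2, aromatic.

The anion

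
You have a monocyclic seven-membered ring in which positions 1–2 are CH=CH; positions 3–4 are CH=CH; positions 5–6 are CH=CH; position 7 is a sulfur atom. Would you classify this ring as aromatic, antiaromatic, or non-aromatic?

Antiaromatic

Check conjugation: the double-bond atoms are sp², each contributing one p electron; the sulfur donates one lone pair from its p orbital — every position has a p orbital, so the cyclic π system is continuous.
Tallying contributions gives 3 × 2 = 6 from the double-bond units + 2 from the S atom = 8.
With 8 = 4·2 π electrons, Hückel's rule classifies the planar ring as antiaromatic.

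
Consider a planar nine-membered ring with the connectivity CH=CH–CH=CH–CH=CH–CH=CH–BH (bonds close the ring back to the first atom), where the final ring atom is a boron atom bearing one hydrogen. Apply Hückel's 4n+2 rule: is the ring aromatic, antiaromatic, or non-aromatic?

Check conjugation: each doubly-bonded ring atom is sp² with one p-orbital electron; the boron has an empty p orbital — every position has a p orbital, so the cyclic π system is continuous.
Adding the contributions, 4 × 2 = 8 from the double-bond units + 0 from the BH atom = 8.
8 = 4(2); a planar, fully conjugated 4n system is antiaromatic.

Antiaromatic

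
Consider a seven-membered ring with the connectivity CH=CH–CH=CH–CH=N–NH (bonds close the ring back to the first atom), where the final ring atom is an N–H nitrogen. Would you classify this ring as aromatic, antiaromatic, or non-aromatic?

Antiaromatic

All ring atoms are sp² and supply a p orbital to the ring (each doubly-bonded ring atom is sp² with one p-orbital electron; each sp² =N– keeps its lone pair in-plane and puts one electron into the π system; the pyrrole-type nitrogen donates its lone pair from the p orbital); the conjugation is uninterrupted.
Tallying contributions gives 3 × 2 = 6 from the double-bond units + 2 from the NH atom = 8.
A 4n π count (8, n = 2) in a planar conjugated ring means antiaromatic.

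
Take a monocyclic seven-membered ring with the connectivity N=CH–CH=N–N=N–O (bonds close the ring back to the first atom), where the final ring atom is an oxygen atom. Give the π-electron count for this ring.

8

All ring atoms are sp² and supply a p orbital to the ring (each doubly-bonded ring atom is sp² with one p-orbital electron; the doubly-bonded nitrogens are pyridine-type — their lone pairs lie in the ring plane, leaving one electron in the p orbital; the oxygen donates one lone pair from its p orbital); the conjugation is uninterrupted.
Adding the contributions, 3 × 2 = 6 from the double-bond units + 2 from the O atom = 8.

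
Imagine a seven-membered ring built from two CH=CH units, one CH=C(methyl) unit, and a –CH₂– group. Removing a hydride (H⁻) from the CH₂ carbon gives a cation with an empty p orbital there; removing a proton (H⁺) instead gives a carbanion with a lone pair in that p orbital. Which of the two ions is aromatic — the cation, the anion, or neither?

The cation

Once that carbon is sp², every ring atom has a p orbital and both ions are fully conjugated.
Cation: 3 × 2 + 0 = 6 π electrons → 4(1)+2, aromatic.
Anion: 3 × 2 + 2 = 8 π electrons → 4(2), antiaromatic.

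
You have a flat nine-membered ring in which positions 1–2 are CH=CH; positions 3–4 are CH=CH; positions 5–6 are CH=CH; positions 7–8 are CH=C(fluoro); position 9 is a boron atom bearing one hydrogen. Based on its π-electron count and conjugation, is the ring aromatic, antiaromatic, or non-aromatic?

All ring atoms are sp² and supply a p orbital to the ring (each doubly-bonded ring atom is sp² with one p-orbital electron; the boron has an empty p orbital); the conjugation is uninterrupted.
Counting π electrons: 4 × 2 = 8 from the double-bond units + 0 from the BH atom = 8.
A 4n π count (8, n = 2) in a planar conjugated ring means antiaromatic.

Antiaromatic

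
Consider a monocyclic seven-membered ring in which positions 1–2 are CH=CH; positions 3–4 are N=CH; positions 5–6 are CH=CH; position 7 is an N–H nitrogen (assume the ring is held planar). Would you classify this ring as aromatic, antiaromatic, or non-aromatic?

All ring atoms are sp² and supply a p orbital to the ring (each doubly-bonded ring atom is sp² with one p-orbital electron; each =N– nitrogen is pyridine-type (lone pair in the sp² plane, one electron in the p orbital); the pyrrole-type nitrogen donates its lone pair from the p orbital); the conjugation is uninterrupted.
Adding the contributions, 3 × 2 = 6 from the double-bond units + 2 from the NH atom = 8.
8 = 4(2); a planar, fully conjugated 4n system is antiaromatic.

Antiaromatic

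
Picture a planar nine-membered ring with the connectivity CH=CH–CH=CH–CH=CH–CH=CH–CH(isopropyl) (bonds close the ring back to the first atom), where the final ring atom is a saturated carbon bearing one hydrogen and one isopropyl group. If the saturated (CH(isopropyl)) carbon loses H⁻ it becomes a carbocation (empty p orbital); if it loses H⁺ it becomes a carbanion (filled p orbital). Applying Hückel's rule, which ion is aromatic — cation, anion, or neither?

In both ions every ring atom is sp² and contributes a p orbital, so both rings are fully conjugated.
Cation: 4 × 2 + 0 = 8 π electrons → 4(2), antiaromatic.
Anion: 4 × 2 + 2 = 10 π electrons → 4(2)+2, aromatic.

The anion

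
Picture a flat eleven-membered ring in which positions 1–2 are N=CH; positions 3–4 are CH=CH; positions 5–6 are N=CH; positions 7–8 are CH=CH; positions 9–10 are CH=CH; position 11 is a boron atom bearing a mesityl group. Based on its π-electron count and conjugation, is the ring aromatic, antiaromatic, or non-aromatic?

Aromatic

All ring atoms are sp² and supply a p orbital to the ring (every atom in a ring double bond is sp² and brings one electron to the p orbital; each =N– nitrogen is pyridine-type (lone pair in the sp² plane, one electron in the p orbital); the boron has an empty p orbital); the conjugation is uninterrupted.
Counting π electrons: 5 × 2 = 10 from the double-bond units + 0 from the B(mesityl) atom = 10.
Since 10 = 4·2 + 2, the ring meets the 4n+2 criterion.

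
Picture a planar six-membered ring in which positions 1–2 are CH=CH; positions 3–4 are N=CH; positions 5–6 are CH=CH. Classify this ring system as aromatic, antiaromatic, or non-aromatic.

All ring atoms are sp² and supply a p orbital to the ring (every atom in a ring double bond is sp² and brings one electron to the p orbital; each =N– nitrogen is pyridine-type (lone pair in the sp² plane, one electron in the p orbital)); the conjugation is uninterrupted.
π-electron count: 3 × 2 = 6 from the 3 double-bond units.
6 = 4(1) + 2, which satisfies Hückel's 4n+2 rule.

Aromatic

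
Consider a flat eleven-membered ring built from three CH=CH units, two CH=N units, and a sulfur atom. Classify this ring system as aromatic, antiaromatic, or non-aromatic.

Check conjugation: every atom in a ring double bond is sp² and brings one electron to the p orbital; the doubly-bonded nitrogens are pyridine-type — their lone pairs lie in the ring plane, leaving one electron in the p orbital; the sulfur donates one lone pair from its p orbital — every position has a p orbital, so the cyclic π system is continuous.
Counting π electrons: 5 × 2 = 10 from the double-bond units + 2 from the S atom = 12.
12 is a 4n count (n = 3), so the planar conjugated ring is antiaromatic.

Antiaromatic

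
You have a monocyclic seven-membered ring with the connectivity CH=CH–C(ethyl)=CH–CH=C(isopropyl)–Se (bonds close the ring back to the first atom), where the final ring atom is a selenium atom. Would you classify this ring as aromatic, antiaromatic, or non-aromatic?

Antiaromatic

Every ring atom contributes a p orbital perpendicular to the ring (the double-bond atoms are sp², each contributing one p electron; the selenium donates one lone pair from its p orbital), so the π system is cyclic and fully conjugated.
π-electron count: 3 × 2 = 6 from the double-bond units + 2 from the Se atom = 8.
With 8 = 4·2 π electrons, Hückel's rule classifies the planar ring as antiaromatic.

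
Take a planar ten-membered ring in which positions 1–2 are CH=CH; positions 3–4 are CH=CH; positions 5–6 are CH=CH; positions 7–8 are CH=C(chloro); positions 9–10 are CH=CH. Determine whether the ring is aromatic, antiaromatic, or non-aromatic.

Aromatic

The p orbitals form a continuous loop: the double-bond atoms are sp², each contributing one p electron. The ring is fully conjugated.
Tallying contributions gives 5 × 2 = 10 from the 5 double-bond units.
With 10 π electrons (n = 2), the Hückel 4n+2 condition holds.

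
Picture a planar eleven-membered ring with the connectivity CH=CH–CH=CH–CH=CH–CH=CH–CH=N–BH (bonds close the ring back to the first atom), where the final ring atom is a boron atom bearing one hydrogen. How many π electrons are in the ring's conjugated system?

All ring atoms are sp² and supply a p orbital to the ring (every atom in a ring double bond is sp² and brings one electron to the p orbital; each sp² =N– keeps its lone pair in-plane and puts one electron into the π system; the boron has an empty p orbital); the conjugation is uninterrupted.
Tallying contributions gives 5 × 2 = 10 from the double-bond units + 0 from the BH atom = 10.

10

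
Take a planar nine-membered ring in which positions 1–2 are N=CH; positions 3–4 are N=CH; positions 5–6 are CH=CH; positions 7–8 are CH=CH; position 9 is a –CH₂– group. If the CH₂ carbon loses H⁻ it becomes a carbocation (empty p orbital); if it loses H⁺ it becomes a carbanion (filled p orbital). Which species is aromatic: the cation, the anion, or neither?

The anion

In both ions every ring atom is sp² and contributes a p orbital, so both rings are fully conjugated.
Cation: 4 × 2 + 0 = 8 π electrons → 4(2), antiaromatic.
Anion: 4 × 2 + 2 = 10 π electrons → 4(2)+2, aromatic.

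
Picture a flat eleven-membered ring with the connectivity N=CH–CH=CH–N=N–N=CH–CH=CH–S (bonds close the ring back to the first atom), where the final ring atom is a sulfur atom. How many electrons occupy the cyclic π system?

12

The p orbitals form a continuous loop: every atom in a ring double bond is sp² and brings one electron to the p orbital; each sp² =N– keeps its lone pair in-plane and puts one electron into the π system; the sulfur donates one lone pair from its p orbital. The ring is fully conjugated.
Counting π electrons: 5 × 2 = 10 from the double-bond units + 2 from the S atom = 12.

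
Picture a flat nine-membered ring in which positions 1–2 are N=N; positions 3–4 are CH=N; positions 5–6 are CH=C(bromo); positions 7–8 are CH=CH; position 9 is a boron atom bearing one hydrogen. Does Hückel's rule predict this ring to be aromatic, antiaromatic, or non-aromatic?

Antiaromatic

Check conjugation: every atom in a ring double bond is sp² and brings one electron to the p orbital; each sp² =N– keeps its lone pair in-plane and puts one electron into the π system; the boron has an empty p orbital — every position has a p orbital, so the cyclic π system is continuous.
Counting π electrons: 4 × 2 = 8 from the double-bond units + 0 from the BH atom = 8.
8 = 4(2); a planar, fully conjugated 4n system is antiaromatic.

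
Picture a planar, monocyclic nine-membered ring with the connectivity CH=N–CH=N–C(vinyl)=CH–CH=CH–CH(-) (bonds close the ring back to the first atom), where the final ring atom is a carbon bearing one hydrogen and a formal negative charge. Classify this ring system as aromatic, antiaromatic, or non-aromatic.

Aromatic

Every ring atom contributes a p orbital perpendicular to the ring (each doubly-bonded ring atom is sp² with one p-orbital electron; the doubly-bonded nitrogens are pyridine-type — their lone pairs lie in the ring plane, leaving one electron in the p orbital; the carbanion's lone pair occupies the p orbital), so the π system is cyclic and fully conjugated.
Adding the contributions, 4 × 2 = 8 from the double-bond units + 2 from the CH(-) atom = 10.
With 10 π electrons (n = 2), the Hückel 4n+2 condition holds.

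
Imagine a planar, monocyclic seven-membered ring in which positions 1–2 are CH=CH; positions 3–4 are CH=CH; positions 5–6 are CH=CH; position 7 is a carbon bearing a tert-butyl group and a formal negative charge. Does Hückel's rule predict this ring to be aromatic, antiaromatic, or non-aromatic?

All ring atoms are sp² and supply a p orbital to the ring (every atom in a ring double bond is sp² and brings one electron to the p orbital; the carbanion's lone pair occupies the p orbital); the conjugation is uninterrupted.
π-electron count: 3 × 2 = 6 from the double-bond units + 2 from the C(tert-butyl)(-) atom = 8.
A 4n π count (8, n = 2) in a planar conjugated ring means antiaromatic.

Antiaromatic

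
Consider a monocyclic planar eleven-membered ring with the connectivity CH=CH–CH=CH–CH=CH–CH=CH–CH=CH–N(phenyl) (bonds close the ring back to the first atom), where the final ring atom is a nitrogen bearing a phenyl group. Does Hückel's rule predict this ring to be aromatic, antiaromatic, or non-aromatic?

Check conjugation: the double-bond atoms are sp², each contributing one p electron; the pyrrole-type nitrogen donates its lone pair from the p orbital — every position has a p orbital, so the cyclic π system is continuous.
Tallying contributions gives 5 × 2 = 10 from the double-bond units + 2 from the N(phenyl) atom = 12.
12 = 4(3); a planar, fully conjugated 4n system is antiaromatic.

Antiaromatic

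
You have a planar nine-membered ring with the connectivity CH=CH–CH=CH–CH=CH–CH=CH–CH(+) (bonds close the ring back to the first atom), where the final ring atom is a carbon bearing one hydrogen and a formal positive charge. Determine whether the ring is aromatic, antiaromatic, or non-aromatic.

All ring atoms are sp² and supply a p orbital to the ring (every atom in a ring double bond is sp² and brings one electron to the p orbital; the carbocation has an empty p orbital); the conjugation is uninterrupted.
Counting π electrons: 4 × 2 = 8 from the double-bond units + 0 from the CH(+) atom = 8.
A 4n π count (8, n = 2) in a planar conjugated ring means antiaromatic.

Antiaromatic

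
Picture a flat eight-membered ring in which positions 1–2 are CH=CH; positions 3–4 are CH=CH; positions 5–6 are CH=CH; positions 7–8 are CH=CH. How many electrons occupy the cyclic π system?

All ring atoms are sp² and supply a p orbital to the ring (every atom in a ring double bond is sp² and brings one electron to the p orbital); the conjugation is uninterrupted.
Adding the contributions, 4 × 2 = 8 from the 4 double-bond units.
(This ring is cyclooctatetraene.)

8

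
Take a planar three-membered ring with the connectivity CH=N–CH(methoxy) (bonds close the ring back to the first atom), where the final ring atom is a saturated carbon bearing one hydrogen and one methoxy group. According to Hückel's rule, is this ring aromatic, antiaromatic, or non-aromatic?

Non-aromatic

The CH(methoxy) position has four σ bonds — that saturated carbon is sp³ and has no p orbital in the ring π system — so the cyclic conjugation is interrupted.
Without a continuous loop of overlapping p orbitals the Hückel electron count never comes into play.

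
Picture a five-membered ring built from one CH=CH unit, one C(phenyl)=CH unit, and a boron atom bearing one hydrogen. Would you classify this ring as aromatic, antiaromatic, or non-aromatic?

Antiaromatic

Check conjugation: the double-bond atoms are sp², each contributing one p electron; the boron has an empty p orbital — every position has a p orbital, so the cyclic π system is continuous.
π-electron count: 2 × 2 = 4 from the double-bond units + 0 from the BH atom = 4.
With 4 = 4·1 π electrons, Hückel's rule classifies the planar ring as antiaromatic.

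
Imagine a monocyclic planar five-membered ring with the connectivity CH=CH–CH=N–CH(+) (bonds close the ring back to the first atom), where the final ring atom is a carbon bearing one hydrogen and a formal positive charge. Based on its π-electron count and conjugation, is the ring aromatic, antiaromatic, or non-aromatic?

The p orbitals form a continuous loop: the double-bond atoms are sp², each contributing one p electron; the doubly-bonded nitrogens are pyridine-type — their lone pairs lie in the ring plane, leaving one electron in the p orbital; the carbocation has an empty p orbital. The ring is fully conjugated.
π-electron count: 2 × 2 = 4 from the double-bond units + 0 from the CH(+) atom = 4.
A 4n π count (4, n = 1) in a planar conjugated ring means antiaromatic.

Antiaromatic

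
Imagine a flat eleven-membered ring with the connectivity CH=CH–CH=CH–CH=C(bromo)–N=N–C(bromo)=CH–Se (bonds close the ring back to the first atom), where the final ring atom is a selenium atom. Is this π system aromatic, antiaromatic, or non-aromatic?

Antiaromatic

Every ring atom contributes a p orbital perpendicular to the ring (the double-bond atoms are sp², each contributing one p electron; each =N– nitrogen is pyridine-type (lone pair in the sp² plane, one electron in the p orbital); the selenium donates one lone pair from its p orbital), so the π system is cyclic and fully conjugated.
Adding the contributions, 5 × 2 = 10 from the double-bond units + 2 from the Se atom = 12.
With 12 = 4·3 π electrons, Hückel's rule classifies the planar ring as antiaromatic.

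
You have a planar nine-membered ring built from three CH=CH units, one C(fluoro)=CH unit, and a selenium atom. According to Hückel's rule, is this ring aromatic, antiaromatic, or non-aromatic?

Every ring atom contributes a p orbital perpendicular to the ring (each doubly-bonded ring atom is sp² with one p-orbital electron; the selenium donates one lone pair from its p orbital), so the π system is cyclic and fully conjugated.
π-electron count: 4 × 2 = 8 from the double-bond units + 2 from the Se atom = 10.
Since 10 = 4·2 + 2, the ring meets the 4n+2 criterion.

Aromatic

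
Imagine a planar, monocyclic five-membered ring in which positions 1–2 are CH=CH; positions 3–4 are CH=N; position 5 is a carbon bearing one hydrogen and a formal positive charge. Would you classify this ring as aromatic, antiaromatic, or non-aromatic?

Check conjugation: each doubly-bonded ring atom is sp² with one p-orbital electron; each sp² =N– keeps its lone pair in-plane and puts one electron into the π system; the carbocation has an empty p orbital — every position has a p orbital, so the cyclic π system is continuous.
Tallying contributions gives 2 × 2 = 4 from the double-bond units + 0 from the CH(+) atom = 4.
4 is a 4n count (n = 1), so the planar conjugated ring is antiaromatic.

Antiaromatic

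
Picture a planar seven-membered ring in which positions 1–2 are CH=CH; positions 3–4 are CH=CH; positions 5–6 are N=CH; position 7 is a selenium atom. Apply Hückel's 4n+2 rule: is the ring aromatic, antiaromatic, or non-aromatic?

All ring atoms are sp² and supply a p orbital to the ring (each doubly-bonded ring atom is sp² with one p-orbital electron; each =N– nitrogen is pyridine-type (lone pair in the sp² plane, one electron in the p orbital); the selenium donates one lone pair from its p orbital); the conjugation is uninterrupted.
Adding the contributions, 3 × 2 = 6 from the double-bond units + 2 from the Se atom = 8.
8 is a 4n count (n = 2), so the planar conjugated ring is antiaromatic.

Antiaromatic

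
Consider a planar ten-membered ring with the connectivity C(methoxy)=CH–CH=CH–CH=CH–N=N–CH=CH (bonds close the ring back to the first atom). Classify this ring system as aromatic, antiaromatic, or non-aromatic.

Check conjugation: every atom in a ring double bond is sp² and brings one electron to the p orbital; the doubly-bonded nitrogens are pyridine-type — their lone pairs lie in the ring plane, leaving one electron in the p orbital — every position has a p orbital, so the cyclic π system is continuous.
Adding the contributions, 5 × 2 = 10 from the 5 double-bond units.
That gives a 4n+2 count (10, n = 2).

Aromatic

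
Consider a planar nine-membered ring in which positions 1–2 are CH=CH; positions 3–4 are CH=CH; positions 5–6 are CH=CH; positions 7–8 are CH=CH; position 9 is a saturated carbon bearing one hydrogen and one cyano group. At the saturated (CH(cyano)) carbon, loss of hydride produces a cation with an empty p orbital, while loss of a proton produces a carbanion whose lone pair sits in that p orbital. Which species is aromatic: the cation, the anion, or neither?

Both ions have a continuous loop of p orbitals — each ring atom is sp².
Cation: 4 × 2 + 0 = 8 π electrons → 4(2), antiaromatic.
Anion: 4 × 2 + 2 = 10 π electrons → 4(2)+2, aromatic.

The anion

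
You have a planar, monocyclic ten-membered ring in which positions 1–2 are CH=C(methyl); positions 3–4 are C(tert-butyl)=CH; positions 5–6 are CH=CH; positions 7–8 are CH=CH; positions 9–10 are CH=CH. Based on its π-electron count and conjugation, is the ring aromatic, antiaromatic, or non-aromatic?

Aromatic

Check conjugation: each doubly-bonded ring atom is sp² with one p-orbital electron — every position has a p orbital, so the cyclic π system is continuous.
Tallying contributions gives 5 × 2 = 10 from the 5 double-bond units.
10 = 4(2) + 2, which satisfies Hückel's 4n+2 rule.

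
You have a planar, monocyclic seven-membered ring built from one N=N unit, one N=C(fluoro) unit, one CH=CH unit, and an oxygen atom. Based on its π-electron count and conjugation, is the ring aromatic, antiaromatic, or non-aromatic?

All ring atoms are sp² and supply a p orbital to the ring (the double-bond atoms are sp², each contributing one p electron; each sp² =N– keeps its lone pair in-plane and puts one electron into the π system; the oxygen donates one lone pair from its p orbital); the conjugation is uninterrupted.
Tallying contributions gives 3 × 2 = 6 from the double-bond units + 2 from the O atom = 8.
A 4n π count (8, n = 2) in a planar conjugated ring means antiaromatic.

Antiaromatic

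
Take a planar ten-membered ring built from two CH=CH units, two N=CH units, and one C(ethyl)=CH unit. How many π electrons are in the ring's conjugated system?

The p orbitals form a continuous loop: every atom in a ring double bond is sp² and brings one electron to the p orbital; each =N– nitrogen is pyridine-type (lone pair in the sp² plane, one electron in the p orbital). The ring is fully conjugated.
Counting π electrons: 5 × 2 = 10 from the 5 double-bond units.

10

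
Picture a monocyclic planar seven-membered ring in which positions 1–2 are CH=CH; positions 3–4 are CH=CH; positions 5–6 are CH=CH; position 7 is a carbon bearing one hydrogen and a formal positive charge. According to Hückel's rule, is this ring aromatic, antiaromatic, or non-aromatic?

The p orbitals form a continuous loop: every atom in a ring double bond is sp² and brings one electron to the p orbital; the carbocation has an empty p orbital. The ring is fully conjugated.
π-electron count: 3 × 2 = 6 from the double-bond units + 0 from the CH(+) atom = 6.
That gives a 4n+2 count (6, n = 1).

Aromatic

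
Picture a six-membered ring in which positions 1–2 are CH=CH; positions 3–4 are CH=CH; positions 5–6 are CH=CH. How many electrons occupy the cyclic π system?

Every ring atom contributes a p orbital perpendicular to the ring (the double-bond atoms are sp², each contributing one p electron), so the π system is cyclic and fully conjugated.
Tallying contributions gives 3 × 2 = 6 from the 3 double-bond units.
(This ring is benzene.)

6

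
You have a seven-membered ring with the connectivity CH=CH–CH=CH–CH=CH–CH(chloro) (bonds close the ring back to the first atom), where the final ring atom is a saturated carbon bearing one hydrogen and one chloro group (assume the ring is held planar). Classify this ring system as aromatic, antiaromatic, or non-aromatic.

The CH(chloro) carbon is saturated: that saturated carbon is sp³ and has no p orbital in the ring π system. Conjugation is not continuous around the ring.
Hückel's rule only applies to fully conjugated rings, so this one is simply non-aromatic.

Non-aromatic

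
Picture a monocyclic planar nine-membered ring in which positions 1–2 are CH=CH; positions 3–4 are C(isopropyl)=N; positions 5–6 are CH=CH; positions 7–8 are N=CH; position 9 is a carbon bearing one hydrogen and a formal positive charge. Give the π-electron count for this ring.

The p orbitals form a continuous loop: the double-bond atoms are sp², each contributing one p electron; each sp² =N– keeps its lone pair in-plane and puts one electron into the π system; the carbocation has an empty p orbital. The ring is fully conjugated.
Adding the contributions, 4 × 2 = 8 from the double-bond units + 0 from the CH(+) atom = 8.

8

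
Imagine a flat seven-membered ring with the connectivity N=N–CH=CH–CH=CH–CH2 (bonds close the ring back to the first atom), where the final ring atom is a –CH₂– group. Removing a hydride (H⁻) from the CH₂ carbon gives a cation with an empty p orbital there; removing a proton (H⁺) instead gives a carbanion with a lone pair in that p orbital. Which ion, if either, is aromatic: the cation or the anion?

In either ion the ring is fully conjugated: every atom, including the new sp² carbon, supplies a p orbital.
Cation: 3 × 2 + 0 = 6 π electrons → 4(1)+2, aromatic.
Anion: 3 × 2 + 2 = 8 π electrons → 4(2), antiaromatic.

The cation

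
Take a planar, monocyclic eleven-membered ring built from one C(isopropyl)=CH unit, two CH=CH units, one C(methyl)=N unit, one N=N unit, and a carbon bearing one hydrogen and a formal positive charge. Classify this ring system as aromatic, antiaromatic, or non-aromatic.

Aromatic

All ring atoms are sp² and supply a p orbital to the ring (the double-bond atoms are sp², each contributing one p electron; each =N– nitrogen is pyridine-type (lone pair in the sp² plane, one electron in the p orbital); the carbocation has an empty p orbital); the conjugation is uninterrupted.
Tallying contributions gives 5 × 2 = 10 from the double-bond units + 0 from the CH(+) atom = 10.
That gives a 4n+2 count (10, n = 2).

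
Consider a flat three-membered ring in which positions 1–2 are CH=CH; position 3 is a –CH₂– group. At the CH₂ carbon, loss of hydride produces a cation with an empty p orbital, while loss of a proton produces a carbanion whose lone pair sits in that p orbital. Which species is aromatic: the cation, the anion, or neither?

Both ions have a continuous loop of p orbitals — each ring atom is sp².
Cation: 1 × 2 + 0 = 2 π electrons → 4(0)+2, aromatic.
Anion: 1 × 2 + 2 = 4 π electrons → 4(1), antiaromatic.

The cation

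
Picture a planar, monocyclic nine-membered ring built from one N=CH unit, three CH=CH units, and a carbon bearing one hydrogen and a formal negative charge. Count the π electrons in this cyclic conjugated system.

10

All ring atoms are sp² and supply a p orbital to the ring (the double-bond atoms are sp², each contributing one p electron; each sp² =N– keeps its lone pair in-plane and puts one electron into the π system; the carbanion's lone pair occupies the p orbital); the conjugation is uninterrupted.
Adding the contributions, 4 × 2 = 8 from the double-bond units + 2 from the CH(-) atom = 10.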